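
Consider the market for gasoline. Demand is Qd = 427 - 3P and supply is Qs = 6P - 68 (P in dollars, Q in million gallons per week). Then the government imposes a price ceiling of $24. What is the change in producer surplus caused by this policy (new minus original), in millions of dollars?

-5239

Setting quantity demanded equal to quantity supplied, 427 - 3P = 6P - 68, gives P* = 55 and Q* = 262.
Because the ceiling (24) lies below the market-clearing price, it is binding.
At P = 24: Qd = 427 - 3·24 = 355 and Qs = 6·24 - 68 = 76.
Producer surplus without the control is ½ · (55 - 34/3) · 262 = 17161/3.
With the ceiling, producers sell 76 units at 24, so PS = ½ · (24 - 34/3) · 76 = 1444/3.
Change in producer surplus = 1444/3 - 17161/3 = -5239.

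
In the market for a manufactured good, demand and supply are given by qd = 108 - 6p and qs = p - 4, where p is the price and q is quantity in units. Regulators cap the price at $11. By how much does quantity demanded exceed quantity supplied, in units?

35

Without the control the market clears where 108 - 6p = p - 4, i.e. p* = 16 and q* = 12.
Since 11 < 16, the ceiling is binding.
At p = 11: qd = 108 - 6·11 = 42 and qs = 11 - 4 = 7.
Shortage = qd - qs = 42 - 7 = 35.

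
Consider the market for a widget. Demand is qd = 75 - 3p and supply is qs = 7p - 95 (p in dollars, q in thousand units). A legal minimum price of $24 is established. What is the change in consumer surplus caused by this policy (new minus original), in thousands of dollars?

Setting quantity demanded equal to quantity supplied, 75 - 3p = 7p - 95, gives p* = 17 and q* = 24.
Because the floor (24) lies above the market-clearing price, it is binding.
At p = 24: qd = 75 - 3·24 = 3 and qs = 7·24 - 95 = 73.
Consumer surplus without the control is ½ · (25 - 17) · 24 = 96.
With the floor, consumers buy 3 units at 24, so CS = ½ · (25 - 24) · 3 = 1.5.
Change in consumer surplus = 1.5 - 96 = -94.5.

-94.5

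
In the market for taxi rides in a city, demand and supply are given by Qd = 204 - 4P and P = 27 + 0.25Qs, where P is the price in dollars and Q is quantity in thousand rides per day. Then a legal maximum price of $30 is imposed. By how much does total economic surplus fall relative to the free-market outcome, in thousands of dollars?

324

Rearranging supply gives Qs = 4P - 108. Without the control the market clears where 204 - 4P = 4P - 108, i.e. P* = 39 and Q* = 48.
Since 30 < 39, the ceiling is binding.
At P = 30: Qd = 204 - 4·30 = 84 and Qs = 4·30 - 108 = 12.
Quantity traded falls to 12. At Q = 12 the demand price is (204 - 12)/4 = 48 and the supply price is (108 + 12)/4 = 30.
Deadweight loss = ½ · (48 - 30) · (48 - 12) = ½ · 18 · 36 = 324.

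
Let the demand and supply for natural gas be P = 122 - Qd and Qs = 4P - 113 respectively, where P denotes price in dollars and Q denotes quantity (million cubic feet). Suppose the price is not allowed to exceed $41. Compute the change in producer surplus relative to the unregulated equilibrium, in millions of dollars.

-378

Rearranging demand gives Qd = 122 - P. Without the control the market clears where 122 - P = 4P - 113, i.e. P* = 47 and Q* = 75.
Because the ceiling (41) lies below the market-clearing price, it is binding.
At P = 41: Qd = 122 - 41 = 81 and Qs = 4·41 - 113 = 51.
Producer surplus without the control is ½ · (47 - 28.25) · 75 = 703.125.
With the ceiling, producers sell 51 units at 41, so PS = ½ · (41 - 28.25) · 51 = 325.125.
Change in producer surplus = 325.125 - 703.125 = -378.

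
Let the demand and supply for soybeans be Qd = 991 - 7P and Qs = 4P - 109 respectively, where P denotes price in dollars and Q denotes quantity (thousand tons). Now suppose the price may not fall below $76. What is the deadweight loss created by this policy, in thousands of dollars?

0

Equilibrium: 991 - 7P = 4P - 109, so 1100 = 11P and P* = 100, Q* = 291.
The floor of 76 is below the equilibrium price 100, so it is not binding; the market clears at P* = 100, Q* = 291.
Since the control does not bind, no trades are prevented and deadweight loss is zero.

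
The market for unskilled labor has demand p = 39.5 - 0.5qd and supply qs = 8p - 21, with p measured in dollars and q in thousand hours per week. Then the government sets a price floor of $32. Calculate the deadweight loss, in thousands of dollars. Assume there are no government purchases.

605

Rearranging demand gives qd = 79 - 2p. In a free market, 79 - 2p = 8p - 21 gives the equilibrium p* = 10, q* = 59.
Because the floor (32) lies above the market-clearing price, it is binding.
At p = 32: qd = 79 - 2·32 = 15 and qs = 8·32 - 21 = 235.
Quantity traded falls to 15. At q = 15 the demand price is (79 - 15)/2 = 32 and the supply price is (21 + 15)/8 = 4.5.
Deadweight loss = ½ · (32 - 4.5) · (59 - 15) = ½ · 27.5 · 44 = 605.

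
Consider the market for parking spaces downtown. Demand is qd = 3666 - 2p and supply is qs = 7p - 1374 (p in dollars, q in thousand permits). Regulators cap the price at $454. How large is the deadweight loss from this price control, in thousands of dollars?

Without the control the market clears where 3666 - 2p = 7p - 1374, i.e. p* = 560 and q* = 2546.
The ceiling of 454 is below the equilibrium price 560, so it binds.
At p = 454: qd = 3666 - 2·454 = 2758 and qs = 7·454 - 1374 = 1804.
Quantity traded falls to 1804. At q = 1804 the demand price is (3666 - 1804)/2 = 931 and the supply price is (1374 + 1804)/7 = 454.
Deadweight loss = ½ · (931 - 454) · (2546 - 1804) = ½ · 477 · 742 = 176967.

176967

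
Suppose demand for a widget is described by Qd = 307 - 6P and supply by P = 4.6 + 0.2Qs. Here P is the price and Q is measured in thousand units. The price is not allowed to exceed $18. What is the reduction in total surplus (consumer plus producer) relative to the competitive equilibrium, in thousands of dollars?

Rearranging supply gives Qs = 5P - 23. Equilibrium: 307 - 6P = 5P - 23, so 330 = 11P and P* = 30, Q* = 127.
Because the ceiling (18) lies below the market-clearing price, it is binding.
At P = 18: Qd = 307 - 6·18 = 199 and Qs = 5·18 - 23 = 67.
Quantity traded falls to 67. At Q = 67 the demand price is (307 - 67)/6 = 40 and the supply price is (23 + 67)/5 = 18.
Deadweight loss = ½ · (40 - 18) · (127 - 67) = ½ · 22 · 60 = 660.

660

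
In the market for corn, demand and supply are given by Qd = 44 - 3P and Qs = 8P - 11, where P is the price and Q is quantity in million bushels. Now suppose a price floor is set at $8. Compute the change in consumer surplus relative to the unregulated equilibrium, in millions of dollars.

Without the control the market clears where 44 - 3P = 8P - 11, i.e. P* = 5 and Q* = 29.
Because the floor (8) lies above the market-clearing price, it is binding.
At P = 8: Qd = 44 - 3·8 = 20 and Qs = 8·8 - 11 = 53.
Consumer surplus without the control is ½ · (44/3 - 5) · 29 = 841/6.
With the floor, consumers buy 20 units at 8, so CS = ½ · (44/3 - 8) · 20 = 200/3.
Change in consumer surplus = 200/3 - 841/6 = -73.5.

-73.5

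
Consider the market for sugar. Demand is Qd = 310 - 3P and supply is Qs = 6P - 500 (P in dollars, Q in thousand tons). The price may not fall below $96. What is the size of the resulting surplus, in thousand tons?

Without the control the market clears where 310 - 3P = 6P - 500, i.e. P* = 90 and Q* = 40.
Because the floor (96) lies above the market-clearing price, it is binding.
At P = 96: Qd = 310 - 3·96 = 22 and Qs = 6·96 - 500 = 76.
Surplus = Qs - Qd = 76 - 22 = 54.

54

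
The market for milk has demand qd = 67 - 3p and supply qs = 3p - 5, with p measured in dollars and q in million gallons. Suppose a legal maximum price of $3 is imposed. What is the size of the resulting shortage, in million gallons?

Setting quantity demanded equal to quantity supplied, 67 - 3p = 3p - 5, gives p* = 12 and q* = 31.
The ceiling of 3 is below the equilibrium price 12, so it binds.
At p = 3: qd = 67 - 3·3 = 58 and qs = 3·3 - 5 = 4.
Shortage = qd - qs = 58 - 4 = 54.

54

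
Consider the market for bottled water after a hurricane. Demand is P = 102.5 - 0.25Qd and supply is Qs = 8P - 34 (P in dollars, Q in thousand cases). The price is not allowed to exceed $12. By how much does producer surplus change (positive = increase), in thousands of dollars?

-4050

Rearranging demand gives Qd = 410 - 4P. Setting quantity demanded equal to quantity supplied, 410 - 4P = 8P - 34, gives P* = 37 and Q* = 262.
Because the ceiling (12) lies below the market-clearing price, it is binding.
At P = 12: Qd = 410 - 4·12 = 362 and Qs = 8·12 - 34 = 62.
Producer surplus without the control is ½ · (37 - 4.25) · 262 = 4290.25.
With the ceiling, producers sell 62 units at 12, so PS = ½ · (12 - 4.25) · 62 = 240.25.
Change in producer surplus = 240.25 - 4290.25 = -4050.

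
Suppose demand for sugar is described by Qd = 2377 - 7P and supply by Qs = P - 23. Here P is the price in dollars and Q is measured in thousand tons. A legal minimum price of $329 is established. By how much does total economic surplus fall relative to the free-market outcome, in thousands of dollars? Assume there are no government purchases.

23548

Setting quantity demanded equal to quantity supplied, 2377 - 7P = P - 23, gives P* = 300 and Q* = 277.
Since 329 > 300, the floor is binding.
At P = 329: Qd = 2377 - 7·329 = 74 and Qs = 329 - 23 = 306.
Quantity traded falls to 74. At Q = 74 the demand price is (2377 - 74)/7 = 329 and the supply price is 23 + 74 = 97.
Deadweight loss = ½ · (329 - 97) · (277 - 74) = ½ · 232 · 203 = 23548.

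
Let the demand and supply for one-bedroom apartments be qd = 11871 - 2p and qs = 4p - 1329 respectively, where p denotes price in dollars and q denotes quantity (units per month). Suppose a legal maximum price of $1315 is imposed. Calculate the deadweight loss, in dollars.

Equilibrium: 11871 - 2p = 4p - 1329, so 13200 = 6p and p* = 2200, q* = 7471.
Because the ceiling (1315) lies below the market-clearing price, it is binding.
At p = 1315: qd = 11871 - 2·1315 = 9241 and qs = 4·1315 - 1329 = 3931.
Quantity traded falls to 3931. At q = 3931 the demand price is (11871 - 3931)/2 = 3970 and the supply price is (1329 + 3931)/4 = 1315.
Deadweight loss = ½ · (3970 - 1315) · (7471 - 3931) = ½ · 2655 · 3540 = 4699350.

4699350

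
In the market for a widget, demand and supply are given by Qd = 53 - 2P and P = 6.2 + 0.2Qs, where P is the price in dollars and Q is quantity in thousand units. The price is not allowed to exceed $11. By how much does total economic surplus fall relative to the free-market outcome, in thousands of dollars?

8.75

Rearranging supply gives Qs = 5P - 31. Without the control the market clears where 53 - 2P = 5P - 31, i.e. P* = 12 and Q* = 29.
Because the ceiling (11) lies below the market-clearing price, it is binding.
At P = 11: Qd = 53 - 2·11 = 31 and Qs = 5·11 - 31 = 24.
Quantity traded falls to 24. At Q = 24 the demand price is (53 - 24)/2 = 14.5 and the supply price is (31 + 24)/5 = 11.
Deadweight loss = ½ · (14.5 - 11) · (29 - 24) = ½ · 3.5 · 5 = 8.75.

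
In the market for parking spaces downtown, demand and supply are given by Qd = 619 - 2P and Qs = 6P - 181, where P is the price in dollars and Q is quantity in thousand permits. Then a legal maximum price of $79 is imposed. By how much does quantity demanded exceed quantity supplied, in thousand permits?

In a free market, 619 - 2P = 6P - 181 gives the equilibrium P* = 100, Q* = 419.
Because the ceiling (79) lies below the market-clearing price, it is binding.
At P = 79: Qd = 619 - 2·79 = 461 and Qs = 6·79 - 181 = 293.
Shortage = Qd - Qs = 461 - 293 = 168.

168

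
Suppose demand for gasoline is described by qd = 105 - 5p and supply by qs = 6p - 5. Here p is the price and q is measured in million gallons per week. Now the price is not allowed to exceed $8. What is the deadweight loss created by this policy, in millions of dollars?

26.4

Without the control the market clears where 105 - 5p = 6p - 5, i.e. p* = 10 and q* = 55.
Since 8 < 10, the ceiling is binding.
At p = 8: qd = 105 - 5·8 = 65 and qs = 6·8 - 5 = 43.
Quantity traded falls to 43. At q = 43 the demand price is (105 - 43)/5 = 12.4 and the supply price is (5 + 43)/6 = 8.
Deadweight loss = ½ · (12.4 - 8) · (55 - 43) = ½ · 4.4 · 12 = 26.4.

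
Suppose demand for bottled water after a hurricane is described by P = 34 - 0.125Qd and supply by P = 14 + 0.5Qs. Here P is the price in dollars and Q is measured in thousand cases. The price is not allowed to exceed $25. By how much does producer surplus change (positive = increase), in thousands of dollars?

-135

Rearranging demand gives Qd = 272 - 8P; rearranging supply gives Qs = 2P - 28. In a free market, 272 - 8P = 2P - 28 gives the equilibrium P* = 30, Q* = 32.
The ceiling of 25 is below the equilibrium price 30, so it binds.
At P = 25: Qd = 272 - 8·25 = 72 and Qs = 2·25 - 28 = 22.
Producer surplus without the control is ½ · (30 - 14) · 32 = 256.
With the ceiling, producers sell 22 units at 25, so PS = ½ · (25 - 14) · 22 = 121.
Change in producer surplus = 121 - 256 = -135.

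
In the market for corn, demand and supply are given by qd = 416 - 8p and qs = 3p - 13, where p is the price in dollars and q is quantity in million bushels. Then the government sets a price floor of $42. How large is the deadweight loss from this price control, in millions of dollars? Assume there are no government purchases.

Setting quantity demanded equal to quantity supplied, 416 - 8p = 3p - 13, gives p* = 39 and q* = 104.
The floor of 42 is above the equilibrium price 39, so it binds.
At p = 42: qd = 416 - 8·42 = 80 and qs = 3·42 - 13 = 113.
Quantity traded falls to 80. At q = 80 the demand price is (416 - 80)/8 = 42 and the supply price is (13 + 80)/3 = 31.
Deadweight loss = ½ · (42 - 31) · (104 - 80) = ½ · 11 · 24 = 132.

132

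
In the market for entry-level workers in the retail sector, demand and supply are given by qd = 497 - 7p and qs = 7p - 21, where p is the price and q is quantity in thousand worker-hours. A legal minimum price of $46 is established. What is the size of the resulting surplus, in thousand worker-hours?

126

Equilibrium: 497 - 7p = 7p - 21, so 518 = 14p and p* = 37, q* = 238.
The floor of 46 is above the equilibrium price 37, so it binds.
At p = 46: qd = 497 - 7·46 = 175 and qs = 7·46 - 21 = 301.
Surplus = qs - qd = 301 - 175 = 126.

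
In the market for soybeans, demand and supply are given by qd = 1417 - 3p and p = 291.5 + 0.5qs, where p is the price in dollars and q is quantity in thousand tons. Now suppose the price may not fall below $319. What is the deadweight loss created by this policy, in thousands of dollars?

Rearranging supply gives qs = 2p - 583. Equilibrium: 1417 - 3p = 2p - 583, so 2000 = 5p and p* = 400, q* = 217.
The floor of 319 is below the equilibrium price 400, so it is not binding; the market clears at p* = 400, q* = 217.
Since the control does not bind, no trades are prevented and deadweight loss is zero.

0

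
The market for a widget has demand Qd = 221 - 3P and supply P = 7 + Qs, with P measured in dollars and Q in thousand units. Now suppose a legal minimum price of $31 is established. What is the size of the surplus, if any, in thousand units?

0

Rearranging supply gives Qs = P - 7. Without the control the market clears where 221 - 3P = P - 7, i.e. P* = 57 and Q* = 50.
The floor of 31 is below the equilibrium price 57, so it is not binding; the market clears at P* = 57, Q* = 50.
Since the control does not bind, there is no surplus.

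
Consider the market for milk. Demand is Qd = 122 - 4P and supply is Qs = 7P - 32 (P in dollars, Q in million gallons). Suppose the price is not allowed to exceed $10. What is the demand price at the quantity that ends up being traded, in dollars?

21

Without the control the market clears where 122 - 4P = 7P - 32, i.e. P* = 14 and Q* = 66.
Because the ceiling (10) lies below the market-clearing price, it is binding.
At P = 10: Qd = 122 - 4·10 = 82 and Qs = 7·10 - 32 = 38.
Only 38 units reach the market. On the demand curve, the marginal buyer's willingness to pay at Q = 38 is (122 - 38)/4 = 21.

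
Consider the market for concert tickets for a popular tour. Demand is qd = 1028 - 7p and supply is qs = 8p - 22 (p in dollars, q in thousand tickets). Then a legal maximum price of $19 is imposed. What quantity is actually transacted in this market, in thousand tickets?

In a free market, 1028 - 7p = 8p - 22 gives the equilibrium p* = 70, q* = 538.
The ceiling of 19 is below the equilibrium price 70, so it binds.
At p = 19: qd = 1028 - 7·19 = 895 and qs = 8·19 - 22 = 130.
The quantity actually transacted is the short side, supply: 130.

130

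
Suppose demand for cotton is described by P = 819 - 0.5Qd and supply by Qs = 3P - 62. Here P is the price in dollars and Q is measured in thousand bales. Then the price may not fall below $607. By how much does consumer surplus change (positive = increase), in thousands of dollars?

-184497

Rearranging demand gives Qd = 1638 - 2P. Without the control the market clears where 1638 - 2P = 3P - 62, i.e. P* = 340 and Q* = 958.
Since 607 > 340, the floor is binding.
At P = 607: Qd = 1638 - 2·607 = 424 and Qs = 3·607 - 62 = 1759.
Consumer surplus without the control is ½ · (819 - 340) · 958 = 229441.
With the floor, consumers buy 424 units at 607, so CS = ½ · (819 - 607) · 424 = 44944.
Change in consumer surplus = 44944 - 229441 = -184497.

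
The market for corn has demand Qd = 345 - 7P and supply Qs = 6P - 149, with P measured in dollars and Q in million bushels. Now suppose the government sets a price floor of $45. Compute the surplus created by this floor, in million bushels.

In a free market, 345 - 7P = 6P - 149 gives the equilibrium P* = 38, Q* = 79.
The floor of 45 is above the equilibrium price 38, so it binds.
At P = 45: Qd = 345 - 7·45 = 30 and Qs = 6·45 - 149 = 121.
Surplus = Qs - Qd = 121 - 30 = 91.

91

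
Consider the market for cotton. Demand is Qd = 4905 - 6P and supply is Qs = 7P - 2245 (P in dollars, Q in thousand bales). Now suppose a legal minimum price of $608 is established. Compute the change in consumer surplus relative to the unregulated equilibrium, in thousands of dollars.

Equilibrium: 4905 - 6P = 7P - 2245, so 7150 = 13P and P* = 550, Q* = 1605.
The floor of 608 is above the equilibrium price 550, so it binds.
At P = 608: Qd = 4905 - 6·608 = 1257 and Qs = 7·608 - 2245 = 2011.
Consumer surplus without the control is ½ · (817.5 - 550) · 1605 = 214668.75.
With the floor, consumers buy 1257 units at 608, so CS = ½ · (817.5 - 608) · 1257 = 131670.75.
Change in consumer surplus = 131670.75 - 214668.75 = -82998.

-82998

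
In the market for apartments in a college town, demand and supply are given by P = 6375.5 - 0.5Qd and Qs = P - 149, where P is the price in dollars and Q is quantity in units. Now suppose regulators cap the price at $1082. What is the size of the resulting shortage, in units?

9654

Rearranging demand gives Qd = 12751 - 2P. Setting quantity demanded equal to quantity supplied, 12751 - 2P = P - 149, gives P* = 4300 and Q* = 4151.
Because the ceiling (1082) lies below the market-clearing price, it is binding.
At P = 1082: Qd = 12751 - 2·1082 = 10587 and Qs = 1082 - 149 = 933.
Shortage = Qd - Qs = 10587 - 933 = 9654.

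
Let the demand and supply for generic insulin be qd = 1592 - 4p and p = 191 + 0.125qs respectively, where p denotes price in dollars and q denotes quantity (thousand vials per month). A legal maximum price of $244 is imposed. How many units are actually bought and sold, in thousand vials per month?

424

Rearranging supply gives qs = 8p - 1528. In a free market, 1592 - 4p = 8p - 1528 gives the equilibrium p* = 260, q* = 552.
The ceiling of 244 is below the equilibrium price 260, so it binds.
At p = 244: qd = 1592 - 4·244 = 616 and qs = 8·244 - 1528 = 424.
The quantity actually transacted is the short side, supply: 424.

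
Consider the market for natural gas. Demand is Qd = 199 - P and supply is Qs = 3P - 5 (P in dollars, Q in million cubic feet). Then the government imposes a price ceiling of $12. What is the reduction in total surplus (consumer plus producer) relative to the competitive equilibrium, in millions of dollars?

Equilibrium: 199 - P = 3P - 5, so 204 = 4P and P* = 51, Q* = 148.
Since 12 < 51, the ceiling is binding.
At P = 12: Qd = 199 - 12 = 187 and Qs = 3·12 - 5 = 31.
Quantity traded falls to 31. At Q = 31 the demand price is 199 - 31 = 168 and the supply price is (5 + 31)/3 = 12.
Deadweight loss = ½ · (168 - 12) · (148 - 31) = ½ · 156 · 117 = 9126.

9126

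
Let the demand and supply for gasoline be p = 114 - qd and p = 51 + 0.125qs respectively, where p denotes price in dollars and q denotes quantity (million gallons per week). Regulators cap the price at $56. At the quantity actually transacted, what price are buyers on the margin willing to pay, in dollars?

74

Rearranging demand gives qd = 114 - p; rearranging supply gives qs = 8p - 408. Without the control the market clears where 114 - p = 8p - 408, i.e. p* = 58 and q* = 56.
Because the ceiling (56) lies below the market-clearing price, it is binding.
At p = 56: qd = 114 - 56 = 58 and qs = 8·56 - 408 = 40.
Only 40 units reach the market. On the demand curve, the marginal buyer's willingness to pay at q = 40 is (114 - 40) = 74.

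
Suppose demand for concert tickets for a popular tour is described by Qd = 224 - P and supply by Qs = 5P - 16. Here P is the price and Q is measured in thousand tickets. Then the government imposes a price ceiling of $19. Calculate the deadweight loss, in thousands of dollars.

Equilibrium: 224 - P = 5P - 16, so 240 = 6P and P* = 40, Q* = 184.
Since 19 < 40, the ceiling is binding.
At P = 19: Qd = 224 - 19 = 205 and Qs = 5·19 - 16 = 79.
Quantity traded falls to 79. At Q = 79 the demand price is 224 - 79 = 145 and the supply price is (16 + 79)/5 = 19.
Deadweight loss = ½ · (145 - 19) · (184 - 79) = ½ · 126 · 105 = 6615.

6615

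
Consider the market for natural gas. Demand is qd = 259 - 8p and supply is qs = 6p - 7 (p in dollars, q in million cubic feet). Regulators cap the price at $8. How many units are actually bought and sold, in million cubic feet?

41

Without the control the market clears where 259 - 8p = 6p - 7, i.e. p* = 19 and q* = 107.
Because the ceiling (8) lies below the market-clearing price, it is binding.
At p = 8: qd = 259 - 8·8 = 195 and qs = 6·8 - 7 = 41.
The quantity actually transacted is the short side, supply: 41.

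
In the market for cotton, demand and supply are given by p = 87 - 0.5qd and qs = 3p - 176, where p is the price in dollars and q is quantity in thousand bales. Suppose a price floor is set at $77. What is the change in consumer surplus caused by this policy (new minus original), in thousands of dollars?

-189

Rearranging demand gives qd = 174 - 2p. Setting quantity demanded equal to quantity supplied, 174 - 2p = 3p - 176, gives p* = 70 and q* = 34.
Since 77 > 70, the floor is binding.
At p = 77: qd = 174 - 2·77 = 20 and qs = 3·77 - 176 = 55.
Consumer surplus without the control is ½ · (87 - 70) · 34 = 289.
With the floor, consumers buy 20 units at 77, so CS = ½ · (87 - 77) · 20 = 100.
Change in consumer surplus = 100 - 289 = -189.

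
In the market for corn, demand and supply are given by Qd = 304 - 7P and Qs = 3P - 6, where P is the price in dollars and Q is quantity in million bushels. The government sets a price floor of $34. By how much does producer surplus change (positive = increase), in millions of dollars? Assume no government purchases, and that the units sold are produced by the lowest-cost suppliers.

Equilibrium: 304 - 7P = 3P - 6, so 310 = 10P and P* = 31, Q* = 87.
The floor of 34 is above the equilibrium price 31, so it binds.
At P = 34: Qd = 304 - 7·34 = 66 and Qs = 3·34 - 6 = 96.
Producer surplus without the control is ½ · (31 - 2) · 87 = 1261.5.
With the floor, 66 units are sold at 34. The supply price at Q = 66 is 24, so PS = ½ · [(34 - 2) + (34 - 24)] · 66 = 1386.
Change in producer surplus = 1386 - 1261.5 = 124.5.

124.5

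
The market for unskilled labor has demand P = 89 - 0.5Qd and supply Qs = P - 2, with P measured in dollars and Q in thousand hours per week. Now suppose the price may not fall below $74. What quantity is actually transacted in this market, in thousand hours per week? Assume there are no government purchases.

Rearranging demand gives Qd = 178 - 2P. Equilibrium: 178 - 2P = P - 2, so 180 = 3P and P* = 60, Q* = 58.
Because the floor (74) lies above the market-clearing price, it is binding.
At P = 74: Qd = 178 - 2·74 = 30 and Qs = 74 - 2 = 72.
The quantity actually transacted is the short side, demand: 30.

30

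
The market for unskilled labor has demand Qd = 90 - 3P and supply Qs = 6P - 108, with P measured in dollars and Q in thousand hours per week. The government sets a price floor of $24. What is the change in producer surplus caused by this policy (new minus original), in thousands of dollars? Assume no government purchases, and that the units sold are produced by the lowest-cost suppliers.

Setting quantity demanded equal to quantity supplied, 90 - 3P = 6P - 108, gives P* = 22 and Q* = 24.
Because the floor (24) lies above the market-clearing price, it is binding.
At P = 24: Qd = 90 - 3·24 = 18 and Qs = 6·24 - 108 = 36.
Producer surplus without the control is ½ · (22 - 18) · 24 = 48.
With the floor, 18 units are sold at 24. The supply price at Q = 18 is 21, so PS = ½ · [(24 - 18) + (24 - 21)] · 18 = 81.
Change in producer surplus = 81 - 48 = 33.

33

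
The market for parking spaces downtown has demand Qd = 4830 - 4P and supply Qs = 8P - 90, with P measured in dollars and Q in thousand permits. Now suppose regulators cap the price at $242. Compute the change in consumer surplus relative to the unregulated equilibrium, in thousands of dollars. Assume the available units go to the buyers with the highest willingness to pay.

84336

Setting quantity demanded equal to quantity supplied, 4830 - 4P = 8P - 90, gives P* = 410 and Q* = 3190.
The ceiling of 242 is below the equilibrium price 410, so it binds.
At P = 242: Qd = 4830 - 4·242 = 3862 and Qs = 8·242 - 90 = 1846.
Consumer surplus without the control is ½ · (1207.5 - 410) · 3190 = 1272012.5.
With the ceiling, 1846 units are sold at 242 (assume they go to the highest-value buyers). The demand price at Q = 1846 is 746, so CS = ½ · [(1207.5 - 242) + (746 - 242)] · 1846 = 1356348.5.
Change in consumer surplus = 1356348.5 - 1272012.5 = 84336.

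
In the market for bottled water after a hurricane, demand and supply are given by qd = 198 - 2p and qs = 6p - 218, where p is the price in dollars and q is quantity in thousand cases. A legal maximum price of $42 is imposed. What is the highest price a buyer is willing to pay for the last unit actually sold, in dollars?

82

In a free market, 198 - 2p = 6p - 218 gives the equilibrium p* = 52, q* = 94.
Since 42 < 52, the ceiling is binding.
At p = 42: qd = 198 - 2·42 = 114 and qs = 6·42 - 218 = 34.
Only 34 units reach the market. On the demand curve, the marginal buyer's willingness to pay at q = 34 is (198 - 34)/2 = 82.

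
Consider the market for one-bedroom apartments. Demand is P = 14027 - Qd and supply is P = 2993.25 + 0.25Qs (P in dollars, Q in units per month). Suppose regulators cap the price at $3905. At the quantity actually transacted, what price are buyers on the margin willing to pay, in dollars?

Rearranging demand gives Qd = 14027 - P; rearranging supply gives Qs = 4P - 11973. Without the control the market clears where 14027 - P = 4P - 11973, i.e. P* = 5200 and Q* = 8827.
The ceiling of 3905 is below the equilibrium price 5200, so it binds.
At P = 3905: Qd = 14027 - 3905 = 10122 and Qs = 4·3905 - 11973 = 3647.
Only 3647 units reach the market. On the demand curve, the marginal buyer's willingness to pay at Q = 3647 is (14027 - 3647) = 10380.

10380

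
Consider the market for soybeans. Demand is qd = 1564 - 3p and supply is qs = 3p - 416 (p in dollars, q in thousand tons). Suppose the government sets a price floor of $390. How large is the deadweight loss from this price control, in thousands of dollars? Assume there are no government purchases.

Equilibrium: 1564 - 3p = 3p - 416, so 1980 = 6p and p* = 330, q* = 574.
Since 390 > 330, the floor is binding.
At p = 390: qd = 1564 - 3·390 = 394 and qs = 3·390 - 416 = 754.
Quantity traded falls to 394. At q = 394 the demand price is (1564 - 394)/3 = 390 and the supply price is (416 + 394)/3 = 270.
Deadweight loss = ½ · (390 - 270) · (574 - 394) = ½ · 120 · 180 = 10800.

10800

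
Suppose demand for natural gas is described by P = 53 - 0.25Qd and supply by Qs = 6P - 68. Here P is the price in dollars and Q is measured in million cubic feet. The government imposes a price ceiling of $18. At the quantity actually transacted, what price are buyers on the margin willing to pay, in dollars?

Rearranging demand gives Qd = 212 - 4P. Setting quantity demanded equal to quantity supplied, 212 - 4P = 6P - 68, gives P* = 28 and Q* = 100.
The ceiling of 18 is below the equilibrium price 28, so it binds.
At P = 18: Qd = 212 - 4·18 = 140 and Qs = 6·18 - 68 = 40.
Only 40 units reach the market. On the demand curve, the marginal buyer's willingness to pay at Q = 40 is (212 - 40)/4 = 43.

43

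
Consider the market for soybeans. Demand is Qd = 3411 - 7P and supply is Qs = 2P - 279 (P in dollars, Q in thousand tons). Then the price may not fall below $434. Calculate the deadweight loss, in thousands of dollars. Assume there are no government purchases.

9072

In a free market, 3411 - 7P = 2P - 279 gives the equilibrium P* = 410, Q* = 541.
Because the floor (434) lies above the market-clearing price, it is binding.
At P = 434: Qd = 3411 - 7·434 = 373 and Qs = 2·434 - 279 = 589.
Quantity traded falls to 373. At Q = 373 the demand price is (3411 - 373)/7 = 434 and the supply price is (279 + 373)/2 = 326.
Deadweight loss = ½ · (434 - 326) · (541 - 373) = ½ · 108 · 168 = 9072.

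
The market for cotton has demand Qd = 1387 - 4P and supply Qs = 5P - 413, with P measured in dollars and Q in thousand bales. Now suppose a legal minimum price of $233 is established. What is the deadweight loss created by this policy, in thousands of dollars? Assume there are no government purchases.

Without the control the market clears where 1387 - 4P = 5P - 413, i.e. P* = 200 and Q* = 587.
Since 233 > 200, the floor is binding.
At P = 233: Qd = 1387 - 4·233 = 455 and Qs = 5·233 - 413 = 752.
Quantity traded falls to 455. At Q = 455 the demand price is (1387 - 455)/4 = 233 and the supply price is (413 + 455)/5 = 173.6.
Deadweight loss = ½ · (233 - 173.6) · (587 - 455) = ½ · 59.4 · 132 = 3920.4.

3920.4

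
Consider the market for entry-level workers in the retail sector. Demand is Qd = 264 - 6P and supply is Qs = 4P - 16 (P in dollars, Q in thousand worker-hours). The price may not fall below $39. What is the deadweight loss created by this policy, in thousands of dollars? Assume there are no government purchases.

907.5

Equilibrium: 264 - 6P = 4P - 16, so 280 = 10P and P* = 28, Q* = 96.
The floor of 39 is above the equilibrium price 28, so it binds.
At P = 39: Qd = 264 - 6·39 = 30 and Qs = 4·39 - 16 = 140.
Quantity traded falls to 30. At Q = 30 the demand price is (264 - 30)/6 = 39 and the supply price is (16 + 30)/4 = 11.5.
Deadweight loss = ½ · (39 - 11.5) · (96 - 30) = ½ · 27.5 · 66 = 907.5.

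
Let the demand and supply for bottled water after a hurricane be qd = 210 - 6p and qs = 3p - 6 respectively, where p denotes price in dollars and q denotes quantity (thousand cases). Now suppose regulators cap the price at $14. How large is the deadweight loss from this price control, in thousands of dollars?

Equilibrium: 210 - 6p = 3p - 6, so 216 = 9p and p* = 24, q* = 66.
The ceiling of 14 is below the equilibrium price 24, so it binds.
At p = 14: qd = 210 - 6·14 = 126 and qs = 3·14 - 6 = 36.
Quantity traded falls to 36. At q = 36 the demand price is (210 - 36)/6 = 29 and the supply price is (6 + 36)/3 = 14.
Deadweight loss = ½ · (29 - 14) · (66 - 36) = ½ · 15 · 30 = 225.

225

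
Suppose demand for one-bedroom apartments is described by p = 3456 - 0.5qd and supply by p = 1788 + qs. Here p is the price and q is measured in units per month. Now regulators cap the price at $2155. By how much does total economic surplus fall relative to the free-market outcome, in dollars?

Rearranging demand gives qd = 6912 - 2p; rearranging supply gives qs = p - 1788. Without the control the market clears where 6912 - 2p = p - 1788, i.e. p* = 2900 and q* = 1112.
The ceiling of 2155 is below the equilibrium price 2900, so it binds.
At p = 2155: qd = 6912 - 2·2155 = 2602 and qs = 2155 - 1788 = 367.
Quantity traded falls to 367. At q = 367 the demand price is (6912 - 367)/2 = 3272.5 and the supply price is 1788 + 367 = 2155.
Deadweight loss = ½ · (3272.5 - 2155) · (1112 - 367) = ½ · 1117.5 · 745 = 416268.75.

416268.75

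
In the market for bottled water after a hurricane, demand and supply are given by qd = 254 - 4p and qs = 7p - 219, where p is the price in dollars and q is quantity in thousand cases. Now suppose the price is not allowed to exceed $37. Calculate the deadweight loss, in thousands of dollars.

346.5

Without the control the market clears where 254 - 4p = 7p - 219, i.e. p* = 43 and q* = 82.
Because the ceiling (37) lies below the market-clearing price, it is binding.
At p = 37: qd = 254 - 4·37 = 106 and qs = 7·37 - 219 = 40.
Quantity traded falls to 40. At q = 40 the demand price is (254 - 40)/4 = 53.5 and the supply price is (219 + 40)/7 = 37.
Deadweight loss = ½ · (53.5 - 37) · (82 - 40) = ½ · 16.5 · 42 = 346.5.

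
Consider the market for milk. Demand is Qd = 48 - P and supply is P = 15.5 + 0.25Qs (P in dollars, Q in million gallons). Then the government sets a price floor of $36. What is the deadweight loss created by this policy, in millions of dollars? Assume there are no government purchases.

Rearranging supply gives Qs = 4P - 62. Without the control the market clears where 48 - P = 4P - 62, i.e. P* = 22 and Q* = 26.
The floor of 36 is above the equilibrium price 22, so it binds.
At P = 36: Qd = 48 - 36 = 12 and Qs = 4·36 - 62 = 82.
Quantity traded falls to 12. At Q = 12 the demand price is 48 - 12 = 36 and the supply price is (62 + 12)/4 = 18.5.
Deadweight loss = ½ · (36 - 18.5) · (26 - 12) = ½ · 17.5 · 14 = 122.5.

122.5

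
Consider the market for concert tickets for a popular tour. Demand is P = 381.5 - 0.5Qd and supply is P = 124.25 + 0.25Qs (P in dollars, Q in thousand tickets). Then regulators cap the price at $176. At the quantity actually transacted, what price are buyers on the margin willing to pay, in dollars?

278

Rearranging demand gives Qd = 763 - 2P; rearranging supply gives Qs = 4P - 497. Setting quantity demanded equal to quantity supplied, 763 - 2P = 4P - 497, gives P* = 210 and Q* = 343.
Since 176 < 210, the ceiling is binding.
At P = 176: Qd = 763 - 2·176 = 411 and Qs = 4·176 - 497 = 207.
Only 207 units reach the market. On the demand curve, the marginal buyer's willingness to pay at Q = 207 is (763 - 207)/2 = 278.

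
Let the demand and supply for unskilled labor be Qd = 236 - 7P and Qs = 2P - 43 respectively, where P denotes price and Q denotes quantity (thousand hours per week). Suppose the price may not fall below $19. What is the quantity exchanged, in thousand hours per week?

19

Equilibrium: 236 - 7P = 2P - 43, so 279 = 9P and P* = 31, Q* = 19.
Since 19 is below P* = 31, the floor does not bind and the free-market outcome prevails.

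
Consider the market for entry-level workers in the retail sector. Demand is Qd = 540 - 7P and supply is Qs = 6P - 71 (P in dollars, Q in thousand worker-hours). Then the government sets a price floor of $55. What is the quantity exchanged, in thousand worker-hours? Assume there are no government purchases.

155

Without the control the market clears where 540 - 7P = 6P - 71, i.e. P* = 47 and Q* = 211.
Because the floor (55) lies above the market-clearing price, it is binding.
At P = 55: Qd = 540 - 7·55 = 155 and Qs = 6·55 - 71 = 259.
The quantity actually transacted is the short side, demand: 155.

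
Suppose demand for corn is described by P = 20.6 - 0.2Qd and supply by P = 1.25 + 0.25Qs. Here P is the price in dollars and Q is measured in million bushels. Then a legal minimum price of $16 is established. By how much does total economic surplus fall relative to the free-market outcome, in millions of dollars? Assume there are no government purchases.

Rearranging demand gives Qd = 103 - 5P; rearranging supply gives Qs = 4P - 5. Setting quantity demanded equal to quantity supplied, 103 - 5P = 4P - 5, gives P* = 12 and Q* = 43.
Because the floor (16) lies above the market-clearing price, it is binding.
At P = 16: Qd = 103 - 5·16 = 23 and Qs = 4·16 - 5 = 59.
Quantity traded falls to 23. At Q = 23 the demand price is (103 - 23)/5 = 16 and the supply price is (5 + 23)/4 = 7.
Deadweight loss = ½ · (16 - 7) · (43 - 23) = ½ · 9 · 20 = 90.

90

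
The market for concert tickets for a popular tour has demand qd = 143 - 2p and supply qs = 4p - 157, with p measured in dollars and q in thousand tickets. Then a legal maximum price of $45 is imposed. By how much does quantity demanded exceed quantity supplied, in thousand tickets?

30

In a free market, 143 - 2p = 4p - 157 gives the equilibrium p* = 50, q* = 43.
The ceiling of 45 is below the equilibrium price 50, so it binds.
At p = 45: qd = 143 - 2·45 = 53 and qs = 4·45 - 157 = 23.
Shortage = qd - qs = 53 - 23 = 30.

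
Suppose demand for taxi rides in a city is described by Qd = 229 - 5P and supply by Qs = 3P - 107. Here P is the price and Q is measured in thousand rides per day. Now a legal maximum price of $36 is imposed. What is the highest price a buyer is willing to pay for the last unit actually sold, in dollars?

45.6

Setting quantity demanded equal to quantity supplied, 229 - 5P = 3P - 107, gives P* = 42 and Q* = 19.
The ceiling of 36 is below the equilibrium price 42, so it binds.
At P = 36: Qd = 229 - 5·36 = 49 and Qs = 3·36 - 107 = 1.
Only 1 units reach the market. On the demand curve, the marginal buyer's willingness to pay at Q = 1 is (229 - 1)/5 = 45.6.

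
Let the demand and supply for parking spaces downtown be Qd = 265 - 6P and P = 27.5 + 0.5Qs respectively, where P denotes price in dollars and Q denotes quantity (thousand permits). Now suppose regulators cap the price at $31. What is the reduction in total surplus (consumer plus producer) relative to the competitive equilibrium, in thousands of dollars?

108

Rearranging supply gives Qs = 2P - 55. Without the control the market clears where 265 - 6P = 2P - 55, i.e. P* = 40 and Q* = 25.
Because the ceiling (31) lies below the market-clearing price, it is binding.
At P = 31: Qd = 265 - 6·31 = 79 and Qs = 2·31 - 55 = 7.
Quantity traded falls to 7. At Q = 7 the demand price is (265 - 7)/6 = 43 and the supply price is (55 + 7)/2 = 31.
Deadweight loss = ½ · (43 - 31) · (25 - 7) = ½ · 12 · 18 = 108.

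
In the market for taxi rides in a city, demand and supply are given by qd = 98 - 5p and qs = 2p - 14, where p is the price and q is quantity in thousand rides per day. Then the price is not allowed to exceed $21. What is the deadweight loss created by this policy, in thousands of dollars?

0

Setting quantity demanded equal to quantity supplied, 98 - 5p = 2p - 14, gives p* = 16 and q* = 18.
The ceiling of 21 is above the equilibrium price 16, so it is not binding; the market clears at p* = 16, q* = 18.
Since the control does not bind, no trades are prevented and deadweight loss is zero.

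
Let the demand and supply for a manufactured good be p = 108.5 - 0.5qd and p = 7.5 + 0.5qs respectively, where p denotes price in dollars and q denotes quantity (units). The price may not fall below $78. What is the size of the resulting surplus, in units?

Rearranging demand gives qd = 217 - 2p; rearranging supply gives qs = 2p - 15. Setting quantity demanded equal to quantity supplied, 217 - 2p = 2p - 15, gives p* = 58 and q* = 101.
Since 78 > 58, the floor is binding.
At p = 78: qd = 217 - 2·78 = 61 and qs = 2·78 - 15 = 141.
Surplus = qs - qd = 141 - 61 = 80.

80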